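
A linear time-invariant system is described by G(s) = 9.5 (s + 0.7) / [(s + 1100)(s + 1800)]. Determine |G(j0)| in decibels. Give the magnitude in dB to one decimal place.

G(0) = 9.5 × 0.7 / (1100 × 1800) = 3.3586e-06
20 log₁₀(3.3586e-06) = -109.48 dB

-109.5 dB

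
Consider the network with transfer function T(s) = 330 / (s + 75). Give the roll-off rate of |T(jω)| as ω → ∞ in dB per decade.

With 0 zeros and 1 pole, the high-frequency asymptotic slope is 20 × (0 − 1) = -20 dB/decade.

-20 dB/decade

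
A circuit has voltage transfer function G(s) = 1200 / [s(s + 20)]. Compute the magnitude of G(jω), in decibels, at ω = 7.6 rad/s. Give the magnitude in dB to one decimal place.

17.4 dB

|j7.6 + 20| = √(7.6² + 20²) = 21.4
|j7.6| = 7.6
|G(j7.6)| = 1200 / (21.4 × 7.6) = 7.3799
20 log₁₀(7.3799) = 17.36 dB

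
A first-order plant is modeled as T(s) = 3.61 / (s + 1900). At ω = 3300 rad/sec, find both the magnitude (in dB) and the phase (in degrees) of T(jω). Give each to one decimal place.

|T| = -60.5 dB, ∠T = -60.1°

|j3300 + 1900| = √(3300² + 1900²) = 3808
|T(j3300)| = 3.61 / 3808 = 0.00094803
20 log₁₀(0.00094803) = -60.46 dB
∠(j3300 + 1900) = arctan(3300/1900) = 60.07°
∠T(j3300) = −60.07° = -60.07°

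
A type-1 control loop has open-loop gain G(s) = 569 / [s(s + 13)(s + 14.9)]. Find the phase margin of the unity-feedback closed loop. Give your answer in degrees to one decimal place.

67.0°

Gain crossover: |G(jω)| = 1 at ω ≈ 2.82 rad/sec.
∠G(j2.82) = −90° − arctan(2.82/13) − arctan(2.82/14.9) ≈ -112.96°
PM = 180° + (-112.96°) = 67.04°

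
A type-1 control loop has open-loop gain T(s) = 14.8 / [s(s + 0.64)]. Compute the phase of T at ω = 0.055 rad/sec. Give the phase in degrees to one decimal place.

∠(j0.055 + 0.64) = arctan(0.055/0.64) = 4.91°
∠(j0.055) = 90.00°
∠T(j0.055) = − (4.91° + 90.00°) = -94.91°

-94.9°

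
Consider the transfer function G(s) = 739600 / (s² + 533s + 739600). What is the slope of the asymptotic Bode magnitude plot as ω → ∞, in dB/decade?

With 0 zeros and 2 poles, the high-frequency asymptotic slope is 20 × (0 − 2) = -40 dB/decade.

-40 dB/decade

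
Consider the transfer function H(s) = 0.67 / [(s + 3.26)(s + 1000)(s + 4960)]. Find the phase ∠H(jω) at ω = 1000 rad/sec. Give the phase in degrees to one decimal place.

∠(j1000 + 3.26) = arctan(1000/3.26) = 89.81°
∠(j1000 + 1000) = arctan(1000/1000) = 45.00°
∠(j1000 + 4960) = arctan(1000/4960) = 11.40°
∠H(j1000) = − (89.81° + 45.00° + 11.40°) = -146.21°

-146.2 deg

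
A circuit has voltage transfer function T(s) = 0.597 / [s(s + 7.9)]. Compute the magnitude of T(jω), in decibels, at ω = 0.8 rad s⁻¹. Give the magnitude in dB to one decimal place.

-20.5 dB

|j0.8 + 7.9| = √(0.8² + 7.9²) = 7.94
|j0.8| = 0.8
|T(j0.8)| = 0.597 / (7.94 × 0.8) = 0.093981
20 log₁₀(0.093981) = -20.54 dB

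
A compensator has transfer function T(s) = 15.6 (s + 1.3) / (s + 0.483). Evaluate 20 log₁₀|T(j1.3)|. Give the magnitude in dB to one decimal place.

|j1.3 + 1.3| = √(1.3² + 1.3²) = 1.838
|j1.3 + 0.483| = √(1.3² + 0.483²) = 1.387
|T(j1.3)| = 15.6 × 1.838 / 1.387 = 20.68
20 log₁₀(20.68) = 26.31 dB

26.3 dB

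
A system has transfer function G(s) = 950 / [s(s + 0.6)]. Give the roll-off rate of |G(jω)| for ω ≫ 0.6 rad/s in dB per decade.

-40 dB/decade

With 0 zeros and 2 poles, the high-frequency asymptotic slope is 20 × (0 − 2) = -40 dB/decade.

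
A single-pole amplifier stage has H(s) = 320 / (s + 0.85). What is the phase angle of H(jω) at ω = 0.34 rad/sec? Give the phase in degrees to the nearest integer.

-22°

∠(j0.34 + 0.85) = arctan(0.34/0.85) = 21.80°
∠H(j0.34) = −21.80° = -21.80°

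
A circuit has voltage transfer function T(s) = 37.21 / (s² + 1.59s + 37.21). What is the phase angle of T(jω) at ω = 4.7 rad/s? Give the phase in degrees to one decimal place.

-26.3°

∠[(j4.7)² + 1.59(j4.7) + 37.21] = ∠[15.12 + j7.473] = 26.30°
∠T(j4.7) = −26.30° = -26.30°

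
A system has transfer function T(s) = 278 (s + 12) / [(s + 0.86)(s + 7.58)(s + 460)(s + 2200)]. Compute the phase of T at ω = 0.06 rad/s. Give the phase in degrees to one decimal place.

-4.2°

∠(j0.06 + 12) = arctan(0.06/12) = 0.29°
∠(j0.06 + 0.86) = arctan(0.06/0.86) = 3.99°
∠(j0.06 + 7.58) = arctan(0.06/7.58) = 0.45°
∠(j0.06 + 460) = arctan(0.06/460) = 0.01°
∠(j0.06 + 2200) = arctan(0.06/2200) = 0.00°
∠T(j0.06) = 0.29° − (3.99° + 0.45° + 0.01° + 0.00°) = -4.17°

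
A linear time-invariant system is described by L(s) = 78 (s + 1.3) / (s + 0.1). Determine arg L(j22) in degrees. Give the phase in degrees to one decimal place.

∠(j22 + 1.3) = arctan(22/1.3) = 86.62°
∠(j22 + 0.1) = arctan(22/0.1) = 89.74°
∠L(j22) = 86.62° − 89.74° = -3.12°

-3.1°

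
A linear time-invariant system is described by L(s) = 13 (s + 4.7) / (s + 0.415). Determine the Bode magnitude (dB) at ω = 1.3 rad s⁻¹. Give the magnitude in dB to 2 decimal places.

|j1.3 + 4.7| = √(1.3² + 4.7²) = 4.876
|j1.3 + 0.415| = √(1.3² + 0.415²) = 1.365
|L(j1.3)| = 13 × 4.876 / 1.365 = 46.455
20 log₁₀(46.455) = 33.341 dB

33.34 dB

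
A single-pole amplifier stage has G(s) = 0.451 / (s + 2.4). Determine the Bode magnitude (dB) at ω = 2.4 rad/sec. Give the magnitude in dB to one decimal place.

-17.5 dB

|j2.4 + 2.4| = √(2.4² + 2.4²) = 3.394
|G(j2.4)| = 0.451 / 3.394 = 0.13288
20 log₁₀(0.13288) = -17.53 dB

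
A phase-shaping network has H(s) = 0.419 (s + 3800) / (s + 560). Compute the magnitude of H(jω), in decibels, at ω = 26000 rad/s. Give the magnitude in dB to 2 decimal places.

-7.47 dB

|j26000 + 3800| = √(26000² + 3800²) = 2.628e+04
|j26000 + 560| = √(26000² + 560²) = 2.601e+04
|H(j26000)| = 0.419 × 2.628e+04 / 2.601e+04 = 0.42335
20 log₁₀(0.42335) = -7.466 dB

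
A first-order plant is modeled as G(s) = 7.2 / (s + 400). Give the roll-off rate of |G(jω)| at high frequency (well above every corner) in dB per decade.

-20 dB/decade

With 0 zeros and 1 pole, the high-frequency asymptotic slope is 20 × (0 − 1) = -20 dB/decade.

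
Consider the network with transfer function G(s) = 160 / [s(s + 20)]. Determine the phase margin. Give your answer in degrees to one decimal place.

Gain crossover: |G(jω)| = 1 at ω ≈ 7.49 rad/s.
∠G(j7.49) = −90° − arctan(7.49/20) ≈ -110.54°
PM = 180° + (-110.54°) = 69.46°

69.5 deg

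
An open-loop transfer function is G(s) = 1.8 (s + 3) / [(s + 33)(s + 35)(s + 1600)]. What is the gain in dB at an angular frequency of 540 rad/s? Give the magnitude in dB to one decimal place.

|j540 + 3| = √(540² + 3²) = 540
|j540 + 33| = √(540² + 33²) = 541
|j540 + 35| = √(540² + 35²) = 541.1
|j540 + 1600| = √(540² + 1600²) = 1689
|G(j540)| = 1.8 × 540 / (541 × 541.1 × 1689) = 1.9662e-06
20 log₁₀(1.9662e-06) = -114.13 dB

-114.1 dB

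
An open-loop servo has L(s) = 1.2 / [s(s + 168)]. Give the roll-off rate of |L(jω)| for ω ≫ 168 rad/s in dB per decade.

With 0 zeros and 2 poles, the high-frequency asymptotic slope is 20 × (0 − 2) = -40 dB/decade.

-40 dB/decade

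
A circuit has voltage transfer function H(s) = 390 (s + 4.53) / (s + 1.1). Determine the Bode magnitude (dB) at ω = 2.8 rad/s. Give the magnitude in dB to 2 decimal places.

|j2.8 + 4.53| = √(2.8² + 4.53²) = 5.325
|j2.8 + 1.1| = √(2.8² + 1.1²) = 3.008
|H(j2.8)| = 390 × 5.325 / 3.008 = 690.4
20 log₁₀(690.4) = 56.782 dB

56.78 dB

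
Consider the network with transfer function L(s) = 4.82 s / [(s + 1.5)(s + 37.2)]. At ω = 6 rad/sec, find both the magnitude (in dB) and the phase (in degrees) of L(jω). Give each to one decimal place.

|L| = -18.1 dB, ∠L = 4.9°

|j6| = 6
|j6 + 1.5| = √(6² + 1.5²) = 6.185
|j6 + 37.2| = √(6² + 37.2²) = 37.68
|L(j6)| = 4.82 × 6 / (6.185 × 37.68) = 0.1241
20 log₁₀(0.1241) = -18.12 dB
∠(j6) = 90.00°
∠(j6 + 1.5) = arctan(6/1.5) = 75.96°
∠(j6 + 37.2) = arctan(6/37.2) = 9.16°
∠L(j6) = 90.00° − (75.96° + 9.16°) = 4.87°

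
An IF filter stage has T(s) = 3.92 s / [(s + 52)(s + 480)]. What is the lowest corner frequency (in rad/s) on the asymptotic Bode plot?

Break frequencies occur at each pole and zero magnitude: 52 rad/s, 480 rad/s.
The lowest is 52 rad/s.

52 rad/s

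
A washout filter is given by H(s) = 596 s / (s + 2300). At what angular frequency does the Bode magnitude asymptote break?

The single real pole at s = −2300 gives a corner at ω = 2300 rad/s.

2300 rad/s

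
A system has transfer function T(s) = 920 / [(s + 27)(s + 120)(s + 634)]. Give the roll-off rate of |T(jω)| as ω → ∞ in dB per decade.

-60 dB/decade

With 0 zeros and 3 poles, the high-frequency asymptotic slope is 20 × (0 − 3) = -60 dB/decade.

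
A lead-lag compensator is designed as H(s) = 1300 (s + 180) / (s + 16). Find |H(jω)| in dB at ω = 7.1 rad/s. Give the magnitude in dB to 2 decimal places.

|j7.1 + 180| = √(7.1² + 180²) = 180.1
|j7.1 + 16| = √(7.1² + 16²) = 17.5
|H(j7.1)| = 1300 × 180.1 / 17.5 = 13378
20 log₁₀(13378) = 82.528 dB

82.53 dB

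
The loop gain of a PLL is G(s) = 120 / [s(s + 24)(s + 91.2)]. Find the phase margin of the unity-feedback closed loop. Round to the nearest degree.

Gain crossover: |G(jω)| = 1 at ω ≈ 0.0548 rad s⁻¹.
∠G(j0.0548) = −90° − arctan(0.0548/24) − arctan(0.0548/91.2) ≈ -90.17°
PM = 180° + (-90.17°) = 89.83°

90 deg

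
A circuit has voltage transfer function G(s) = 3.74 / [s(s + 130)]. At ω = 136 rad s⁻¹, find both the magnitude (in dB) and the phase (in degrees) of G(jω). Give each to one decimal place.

|G| = -76.7 dB, ∠G = -136.3°

|j136 + 130| = √(136² + 130²) = 188.1
|j136| = 136
|G(j136)| = 3.74 / (188.1 × 136) = 0.00014617
20 log₁₀(0.00014617) = -76.70 dB
∠(j136 + 130) = arctan(136/130) = 46.29°
∠(j136) = 90.00°
∠G(j136) = − (46.29° + 90.00°) = -136.29°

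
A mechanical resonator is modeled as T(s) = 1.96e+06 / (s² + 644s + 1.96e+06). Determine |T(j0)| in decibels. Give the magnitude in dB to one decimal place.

0.0 dB

T(0) = 1.96e+06 / 1.96e+06 = 1
20 log₁₀(1) = 0.00 dB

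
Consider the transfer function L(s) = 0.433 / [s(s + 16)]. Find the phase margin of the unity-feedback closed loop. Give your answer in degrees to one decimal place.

89.9°

Gain crossover: |L(jω)| = 1 at ω ≈ 0.0271 rad/s.
∠L(j0.0271) = −90° − arctan(0.0271/16) ≈ -90.10°
PM = 180° + (-90.10°) = 89.90°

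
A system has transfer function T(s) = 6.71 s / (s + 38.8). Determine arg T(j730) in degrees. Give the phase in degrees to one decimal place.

3.0 deg

∠(j730) = 90.00°
∠(j730 + 38.8) = arctan(730/38.8) = 86.96°
∠T(j730) = 90.00° − 86.96° = 3.04°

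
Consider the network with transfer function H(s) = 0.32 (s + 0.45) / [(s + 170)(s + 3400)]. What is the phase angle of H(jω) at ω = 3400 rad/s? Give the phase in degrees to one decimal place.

-42.1 deg

∠(j3400 + 0.45) = arctan(3400/0.45) = 89.99°
∠(j3400 + 170) = arctan(3400/170) = 87.14°
∠(j3400 + 3400) = arctan(3400/3400) = 45.00°
∠H(j3400) = 89.99° − (87.14° + 45.00°) = -42.15°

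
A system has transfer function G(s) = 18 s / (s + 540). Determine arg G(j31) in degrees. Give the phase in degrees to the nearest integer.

∠(j31) = 90.00°
∠(j31 + 540) = arctan(31/540) = 3.29°
∠G(j31) = 90.00° − 3.29° = 86.71°

87°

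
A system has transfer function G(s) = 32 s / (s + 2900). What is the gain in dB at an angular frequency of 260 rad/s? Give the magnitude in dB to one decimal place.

9.1 dB

|j260| = 260
|j260 + 2900| = √(260² + 2900²) = 2912
|G(j260)| = 32 × 260 / 2912 = 2.8575
20 log₁₀(2.8575) = 9.12 dB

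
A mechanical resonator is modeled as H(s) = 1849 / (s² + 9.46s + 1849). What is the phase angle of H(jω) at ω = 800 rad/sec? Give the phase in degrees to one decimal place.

-179.3°

∠[(j800)² + 9.46(j800) + 1849] = ∠[-6.3815e+05 + j7568] = 179.32°
∠H(j800) = −179.32° = -179.32°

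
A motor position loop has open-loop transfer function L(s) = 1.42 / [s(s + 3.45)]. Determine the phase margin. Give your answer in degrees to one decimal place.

83.2°

Gain crossover: |L(jω)| = 1 at ω ≈ 0.409 rad s⁻¹.
∠L(j0.409) = −90° − arctan(0.409/3.45) ≈ -96.76°
PM = 180° + (-96.76°) = 83.24°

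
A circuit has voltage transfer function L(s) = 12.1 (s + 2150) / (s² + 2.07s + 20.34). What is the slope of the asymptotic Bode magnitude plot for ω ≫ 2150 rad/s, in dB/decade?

With 1 zero and 2 poles, the high-frequency asymptotic slope is 20 × (1 − 2) = -20 dB/decade.

-20 dB/decade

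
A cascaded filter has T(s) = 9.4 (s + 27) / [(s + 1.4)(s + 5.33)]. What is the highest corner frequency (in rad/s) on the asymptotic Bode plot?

Break frequencies occur at each pole and zero magnitude: 1.4 rad/s, 5.33 rad/s, 27 rad/s.
The highest is 27 rad/s.

27 rad/s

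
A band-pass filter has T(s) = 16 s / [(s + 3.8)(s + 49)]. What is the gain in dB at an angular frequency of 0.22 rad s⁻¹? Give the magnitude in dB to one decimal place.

-34.5 dB

|j0.22| = 0.22
|j0.22 + 3.8| = √(0.22² + 3.8²) = 3.806
|j0.22 + 49| = √(0.22² + 49²) = 49
|T(j0.22)| = 16 × 0.22 / (3.806 × 49) = 0.018873
20 log₁₀(0.018873) = -34.48 dB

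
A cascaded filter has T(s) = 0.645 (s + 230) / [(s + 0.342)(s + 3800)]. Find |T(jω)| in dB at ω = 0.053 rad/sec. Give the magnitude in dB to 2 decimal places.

|j0.053 + 230| = √(0.053² + 230²) = 230
|j0.053 + 0.342| = √(0.053² + 0.342²) = 0.3461
|j0.053 + 3800| = √(0.053² + 3800²) = 3800
|T(j0.053)| = 0.645 × 230 / (0.3461 × 3800) = 0.1128
20 log₁₀(0.1128) = -18.954 dB

-18.95 dB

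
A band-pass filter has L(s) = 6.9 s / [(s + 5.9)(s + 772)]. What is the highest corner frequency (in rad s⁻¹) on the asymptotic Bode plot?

Break frequencies occur at each pole and zero magnitude: 5.9 rad s⁻¹, 772 rad s⁻¹.
The highest is 772 rad s⁻¹.

772 rad s⁻¹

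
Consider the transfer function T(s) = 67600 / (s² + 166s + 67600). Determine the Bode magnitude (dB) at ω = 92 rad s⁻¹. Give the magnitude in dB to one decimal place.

0.9 dB

|(j92)² + 166(j92) + 67600| = |59136 + j15272| = 6.108e+04
|T(j92)| = 67600 / 6.108e+04 = 1.1068
20 log₁₀(1.1068) = 0.88 dB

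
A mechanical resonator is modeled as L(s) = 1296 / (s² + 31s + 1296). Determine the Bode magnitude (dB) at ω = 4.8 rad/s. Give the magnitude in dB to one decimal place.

0.1 dB

|(j4.8)² + 31(j4.8) + 1296| = |1273 + j148.8| = 1282
|L(j4.8)| = 1296 / 1282 = 1.0112
20 log₁₀(1.0112) = 0.10 dB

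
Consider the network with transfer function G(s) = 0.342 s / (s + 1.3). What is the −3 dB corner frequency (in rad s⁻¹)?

For a single-pole high-pass, the −3 dB point is at the pole: ω = 1.3 rad s⁻¹.

1.3 rad s⁻¹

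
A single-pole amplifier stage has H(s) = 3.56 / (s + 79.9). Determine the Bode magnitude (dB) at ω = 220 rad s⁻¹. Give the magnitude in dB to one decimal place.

|j220 + 79.9| = √(220² + 79.9²) = 234.1
|H(j220)| = 3.56 / 234.1 = 0.01521
20 log₁₀(0.01521) = -36.36 dB

-36.4 dB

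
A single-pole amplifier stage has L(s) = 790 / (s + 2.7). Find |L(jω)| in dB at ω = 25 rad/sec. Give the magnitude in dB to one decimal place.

|j25 + 2.7| = √(25² + 2.7²) = 25.15
|L(j25)| = 790 / 25.15 = 31.417
20 log₁₀(31.417) = 29.94 dB

29.9 dB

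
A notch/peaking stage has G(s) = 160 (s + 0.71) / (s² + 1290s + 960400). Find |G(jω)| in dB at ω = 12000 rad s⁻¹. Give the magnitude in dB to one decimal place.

-37.5 dB

|j12000 + 0.71| = √(12000² + 0.71²) = 1.2e+04
|(j12000)² + 1290(j12000) + 960400| = |-1.4304e+08 + j1.548e+07| = 1.439e+08
|G(j12000)| = 160 × 1.2e+04 / 1.439e+08 = 0.013345
20 log₁₀(0.013345) = -37.49 dB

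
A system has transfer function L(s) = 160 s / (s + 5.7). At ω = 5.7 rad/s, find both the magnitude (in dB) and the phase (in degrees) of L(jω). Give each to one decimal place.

|j5.7| = 5.7
|j5.7 + 5.7| = √(5.7² + 5.7²) = 8.061
|L(j5.7)| = 160 × 5.7 / 8.061 = 113.14
20 log₁₀(113.14) = 41.07 dB
∠(j5.7) = 90.00°
∠(j5.7 + 5.7) = arctan(5.7/5.7) = 45.00°
∠L(j5.7) = 90.00° − 45.00° = 45.00°

|L| = 41.1 dB, ∠L = 45.0 deg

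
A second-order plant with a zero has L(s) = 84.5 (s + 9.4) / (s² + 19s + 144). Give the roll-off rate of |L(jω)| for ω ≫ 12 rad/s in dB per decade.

With 1 zero and 2 poles, the high-frequency asymptotic slope is 20 × (1 − 2) = -20 dB/decade.

-20 dB/decade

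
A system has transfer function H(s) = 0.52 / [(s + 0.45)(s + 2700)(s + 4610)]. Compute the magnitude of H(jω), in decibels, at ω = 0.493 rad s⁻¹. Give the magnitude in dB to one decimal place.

-144.1 dB

|j0.493 + 0.45| = √(0.493² + 0.45²) = 0.6675
|j0.493 + 2700| = √(0.493² + 2700²) = 2700
|j0.493 + 4610| = √(0.493² + 4610²) = 4610
|H(j0.493)| = 0.52 / (0.6675 × 2700 × 4610) = 6.2588e-08
20 log₁₀(6.2588e-08) = -144.07 dB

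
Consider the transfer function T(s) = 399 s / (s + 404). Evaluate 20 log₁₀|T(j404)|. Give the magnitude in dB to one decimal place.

|j404| = 404
|j404 + 404| = √(404² + 404²) = 571.3
|T(j404)| = 399 × 404 / 571.3 = 282.14
20 log₁₀(282.14) = 49.01 dB

49.0 dB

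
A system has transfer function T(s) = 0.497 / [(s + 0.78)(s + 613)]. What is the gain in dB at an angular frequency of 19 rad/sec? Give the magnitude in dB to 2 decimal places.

-87.41 dB

|j19 + 0.78| = √(19² + 0.78²) = 19.02
|j19 + 613| = √(19² + 613²) = 613.3
|T(j19)| = 0.497 / (19.02 × 613.3) = 4.2616e-05
20 log₁₀(4.2616e-05) = -87.409 dB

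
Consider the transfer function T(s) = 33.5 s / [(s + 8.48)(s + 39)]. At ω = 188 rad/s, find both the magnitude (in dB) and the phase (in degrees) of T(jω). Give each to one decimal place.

|T| = -15.2 dB, ∠T = -75.7°

|j188| = 188
|j188 + 8.48| = √(188² + 8.48²) = 188.2
|j188 + 39| = √(188² + 39²) = 192
|T(j188)| = 33.5 × 188 / (188.2 × 192) = 0.1743
20 log₁₀(0.1743) = -15.17 dB
∠(j188) = 90.00°
∠(j188 + 8.48) = arctan(188/8.48) = 87.42°
∠(j188 + 39) = arctan(188/39) = 78.28°
∠T(j188) = 90.00° − (87.42° + 78.28°) = -75.70°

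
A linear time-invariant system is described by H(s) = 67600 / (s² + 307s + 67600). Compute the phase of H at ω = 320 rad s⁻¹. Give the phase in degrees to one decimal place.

-109.5°

∠[(j320)² + 307(j320) + 67600] = ∠[-34800 + j98240] = 109.51°
∠H(j320) = −109.51° = -109.51°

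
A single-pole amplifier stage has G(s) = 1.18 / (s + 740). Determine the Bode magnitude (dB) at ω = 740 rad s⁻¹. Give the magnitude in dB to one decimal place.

|j740 + 740| = √(740² + 740²) = 1047
|G(j740)| = 1.18 / 1047 = 0.0011275
20 log₁₀(0.0011275) = -58.96 dB

-59.0 dB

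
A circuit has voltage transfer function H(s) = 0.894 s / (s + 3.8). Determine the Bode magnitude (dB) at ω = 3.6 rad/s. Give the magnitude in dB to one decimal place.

-4.2 dB

|j3.6| = 3.6
|j3.6 + 3.8| = √(3.6² + 3.8²) = 5.235
|H(j3.6)| = 0.894 × 3.6 / 5.235 = 0.61484
20 log₁₀(0.61484) = -4.22 dB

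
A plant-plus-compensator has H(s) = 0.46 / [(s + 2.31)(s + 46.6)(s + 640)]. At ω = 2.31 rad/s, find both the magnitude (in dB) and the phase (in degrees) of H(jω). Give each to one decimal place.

|H| = -106.5 dB, ∠H = -48.0 deg

|j2.31 + 2.31| = √(2.31² + 2.31²) = 3.267
|j2.31 + 46.6| = √(2.31² + 46.6²) = 46.66
|j2.31 + 640| = √(2.31² + 640²) = 640
|H(j2.31)| = 0.46 / (3.267 × 46.66 × 640) = 4.7155e-06
20 log₁₀(4.7155e-06) = -106.53 dB
∠(j2.31 + 2.31) = arctan(2.31/2.31) = 45.00°
∠(j2.31 + 46.6) = arctan(2.31/46.6) = 2.84°
∠(j2.31 + 640) = arctan(2.31/640) = 0.21°
∠H(j2.31) = − (45.00° + 2.84° + 0.21°) = -48.04°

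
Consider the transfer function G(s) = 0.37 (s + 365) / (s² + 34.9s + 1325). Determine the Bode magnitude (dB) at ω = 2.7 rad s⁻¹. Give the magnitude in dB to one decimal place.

-19.8 dB

|j2.7 + 365| = √(2.7² + 365²) = 365
|(j2.7)² + 34.9(j2.7) + 1325| = |1317.7 + j94.23| = 1321
|G(j2.7)| = 0.37 × 365 / 1321 = 0.10223
20 log₁₀(0.10223) = -19.81 dB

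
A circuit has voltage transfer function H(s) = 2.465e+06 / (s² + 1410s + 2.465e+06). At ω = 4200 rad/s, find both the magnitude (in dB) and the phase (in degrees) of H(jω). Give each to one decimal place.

|H| = -16.4 dB, ∠H = -158.7°

|(j4200)² + 1410(j4200) + 2.465e+06| = |-1.5175e+07 + j5.922e+06| = 1.629e+07
|H(j4200)| = 2.465e+06 / 1.629e+07 = 0.15132
20 log₁₀(0.15132) = -16.40 dB
∠[(j4200)² + 1410(j4200) + 2.465e+06] = ∠[-1.5175e+07 + j5.922e+06] = 158.68°
∠H(j4200) = −158.68° = -158.68°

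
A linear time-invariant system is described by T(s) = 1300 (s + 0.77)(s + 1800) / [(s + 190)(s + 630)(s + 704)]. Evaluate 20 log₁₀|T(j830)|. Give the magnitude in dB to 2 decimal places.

|j830 + 0.77| = √(830² + 0.77²) = 830
|j830 + 1800| = √(830² + 1800²) = 1982
|j830 + 190| = √(830² + 190²) = 851.5
|j830 + 630| = √(830² + 630²) = 1042
|j830 + 704| = √(830² + 704²) = 1088
|T(j830)| = 1300 × 830 × 1982 / (851.5 × 1042 × 1088) = 2.2148
20 log₁₀(2.2148) = 6.907 dB

6.91 dB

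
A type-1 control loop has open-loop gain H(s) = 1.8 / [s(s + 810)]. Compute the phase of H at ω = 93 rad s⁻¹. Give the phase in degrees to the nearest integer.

∠(j93 + 810) = arctan(93/810) = 6.55°
∠(j93) = 90.00°
∠H(j93) = − (6.55° + 90.00°) = -96.55°

-97°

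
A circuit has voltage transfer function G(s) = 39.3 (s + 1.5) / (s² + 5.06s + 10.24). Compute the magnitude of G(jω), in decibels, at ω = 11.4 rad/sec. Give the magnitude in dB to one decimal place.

10.6 dB

|j11.4 + 1.5| = √(11.4² + 1.5²) = 11.5
|(j11.4)² + 5.06(j11.4) + 10.24| = |-119.72 + j57.684| = 132.9
|G(j11.4)| = 39.3 × 11.5 / 132.9 = 3.4004
20 log₁₀(3.4004) = 10.63 dB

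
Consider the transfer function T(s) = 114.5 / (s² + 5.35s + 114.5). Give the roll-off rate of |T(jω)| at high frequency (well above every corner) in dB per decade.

-40 dB/decade

With 0 zeros and 2 poles, the high-frequency asymptotic slope is 20 × (0 − 2) = -40 dB/decade.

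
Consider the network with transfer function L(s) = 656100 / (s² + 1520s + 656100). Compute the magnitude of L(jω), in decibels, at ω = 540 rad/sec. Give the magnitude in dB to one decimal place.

|(j540)² + 1520(j540) + 656100| = |3.645e+05 + j8.208e+05| = 8.981e+05
|L(j540)| = 656100 / 8.981e+05 = 0.73055
20 log₁₀(0.73055) = -2.73 dB

-2.7 dB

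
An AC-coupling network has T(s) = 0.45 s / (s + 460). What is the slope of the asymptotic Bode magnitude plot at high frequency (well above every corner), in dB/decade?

With 1 zero and 1 pole, the high-frequency asymptotic slope is 20 × (1 − 1) = 0 dB/decade.

0 dB/decade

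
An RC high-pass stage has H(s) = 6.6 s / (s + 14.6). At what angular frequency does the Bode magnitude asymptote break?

14.6 rad/s

The single real pole at s = −14.6 gives a corner at ω = 14.6 rad/s.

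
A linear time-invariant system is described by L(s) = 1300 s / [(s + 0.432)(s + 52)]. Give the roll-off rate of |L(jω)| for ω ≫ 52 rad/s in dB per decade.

-20 dB/decade

With 1 zero and 2 poles, the high-frequency asymptotic slope is 20 × (1 − 2) = -20 dB/decade.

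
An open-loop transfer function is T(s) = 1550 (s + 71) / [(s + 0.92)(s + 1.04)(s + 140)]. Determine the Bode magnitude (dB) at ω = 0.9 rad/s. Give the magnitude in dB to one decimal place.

|j0.9 + 71| = √(0.9² + 71²) = 71.01
|j0.9 + 0.92| = √(0.9² + 0.92²) = 1.287
|j0.9 + 1.04| = √(0.9² + 1.04²) = 1.375
|j0.9 + 140| = √(0.9² + 140²) = 140
|T(j0.9)| = 1550 × 71.01 / (1.287 × 1.375 × 140) = 444.11
20 log₁₀(444.11) = 52.95 dB

52.9 dB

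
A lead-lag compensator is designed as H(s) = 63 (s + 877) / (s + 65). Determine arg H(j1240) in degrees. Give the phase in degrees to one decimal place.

∠(j1240 + 877) = arctan(1240/877) = 54.73°
∠(j1240 + 65) = arctan(1240/65) = 87.00°
∠H(j1240) = 54.73° − 87.00° = -32.27°

-32.3°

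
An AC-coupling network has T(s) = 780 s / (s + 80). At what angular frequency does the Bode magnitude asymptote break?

80 rad s⁻¹

The single real pole at s = −80 gives a corner at ω = 80 rad s⁻¹.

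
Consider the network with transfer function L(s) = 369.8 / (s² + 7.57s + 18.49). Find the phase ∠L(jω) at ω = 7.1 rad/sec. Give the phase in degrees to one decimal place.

-120.7°

∠[(j7.1)² + 7.57(j7.1) + 18.49] = ∠[-31.92 + j53.747] = 120.71°
∠L(j7.1) = −120.71° = -120.71°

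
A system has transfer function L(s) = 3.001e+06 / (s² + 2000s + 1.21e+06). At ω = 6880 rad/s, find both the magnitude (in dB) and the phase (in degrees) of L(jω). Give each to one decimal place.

|L| = -24.1 dB, ∠L = -163.4°

|(j6880)² + 2000(j6880) + 1.21e+06| = |-4.6124e+07 + j1.376e+07| = 4.813e+07
|L(j6880)| = 3.001e+06 / 4.813e+07 = 0.062348
20 log₁₀(0.062348) = -24.10 dB
∠[(j6880)² + 2000(j6880) + 1.21e+06] = ∠[-4.6124e+07 + j1.376e+07] = 163.39°
∠L(j6880) = −163.39° = -163.39°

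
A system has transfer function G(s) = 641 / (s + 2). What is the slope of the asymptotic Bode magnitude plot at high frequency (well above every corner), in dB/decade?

With 0 zeros and 1 pole, the high-frequency asymptotic slope is 20 × (0 − 1) = -20 dB/decade.

-20 dB/decade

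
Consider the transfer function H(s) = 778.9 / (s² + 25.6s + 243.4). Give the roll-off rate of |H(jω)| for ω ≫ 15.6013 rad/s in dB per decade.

With 0 zeros and 2 poles, the high-frequency asymptotic slope is 20 × (0 − 2) = -40 dB/decade.

-40 dB/decade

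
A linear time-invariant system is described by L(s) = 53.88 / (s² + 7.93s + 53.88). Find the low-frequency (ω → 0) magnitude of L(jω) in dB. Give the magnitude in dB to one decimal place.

L(0) = 53.88 / 53.88 = 1
20 log₁₀(1) = 0.00 dB

0.0 dB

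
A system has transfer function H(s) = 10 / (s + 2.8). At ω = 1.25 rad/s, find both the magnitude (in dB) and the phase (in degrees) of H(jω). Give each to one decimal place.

|j1.25 + 2.8| = √(1.25² + 2.8²) = 3.066
|H(j1.25)| = 10 / 3.066 = 3.2612
20 log₁₀(3.2612) = 10.27 dB
∠(j1.25 + 2.8) = arctan(1.25/2.8) = 24.06°
∠H(j1.25) = −24.06° = -24.06°

|H| = 10.3 dB, ∠H = -24.1°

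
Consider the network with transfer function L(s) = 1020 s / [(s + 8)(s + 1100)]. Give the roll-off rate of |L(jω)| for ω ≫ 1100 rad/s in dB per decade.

-20 dB/decade

With 1 zero and 2 poles, the high-frequency asymptotic slope is 20 × (1 − 2) = -20 dB/decade.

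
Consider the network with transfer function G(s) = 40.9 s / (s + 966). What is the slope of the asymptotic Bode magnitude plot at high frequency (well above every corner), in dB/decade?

0 dB/decade

With 1 zero and 1 pole, the high-frequency asymptotic slope is 20 × (1 − 1) = 0 dB/decade.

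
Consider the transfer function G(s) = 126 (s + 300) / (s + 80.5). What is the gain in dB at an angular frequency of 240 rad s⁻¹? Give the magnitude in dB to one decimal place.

45.6 dB

|j240 + 300| = √(240² + 300²) = 384.2
|j240 + 80.5| = √(240² + 80.5²) = 253.1
|G(j240)| = 126 × 384.2 / 253.1 = 191.23
20 log₁₀(191.23) = 45.63 dB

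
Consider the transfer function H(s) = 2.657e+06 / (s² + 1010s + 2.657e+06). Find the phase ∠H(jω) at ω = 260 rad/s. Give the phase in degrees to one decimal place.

-5.8°

∠[(j260)² + 1010(j260) + 2.657e+06] = ∠[2.5894e+06 + j2.626e+05] = 5.79°
∠H(j260) = −5.79° = -5.79°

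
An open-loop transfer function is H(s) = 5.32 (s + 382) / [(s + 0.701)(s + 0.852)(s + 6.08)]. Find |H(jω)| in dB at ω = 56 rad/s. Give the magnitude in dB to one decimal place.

-38.7 dB

|j56 + 382| = √(56² + 382²) = 386.1
|j56 + 0.701| = √(56² + 0.701²) = 56
|j56 + 0.852| = √(56² + 0.852²) = 56.01
|j56 + 6.08| = √(56² + 6.08²) = 56.33
|H(j56)| = 5.32 × 386.1 / (56 × 56.01 × 56.33) = 0.011625
20 log₁₀(0.011625) = -38.69 dB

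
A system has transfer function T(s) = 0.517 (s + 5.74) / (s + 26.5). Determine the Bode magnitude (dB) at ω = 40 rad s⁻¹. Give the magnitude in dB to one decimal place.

-7.2 dB

|j40 + 5.74| = √(40² + 5.74²) = 40.41
|j40 + 26.5| = √(40² + 26.5²) = 47.98
|T(j40)| = 0.517 × 40.41 / 47.98 = 0.43541
20 log₁₀(0.43541) = -7.22 dB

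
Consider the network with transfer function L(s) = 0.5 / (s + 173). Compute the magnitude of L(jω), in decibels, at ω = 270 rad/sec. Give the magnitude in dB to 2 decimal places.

|j270 + 173| = √(270² + 173²) = 320.7
|L(j270)| = 0.5 / 320.7 = 0.0015592
20 log₁₀(0.0015592) = -56.142 dB

-56.14 dB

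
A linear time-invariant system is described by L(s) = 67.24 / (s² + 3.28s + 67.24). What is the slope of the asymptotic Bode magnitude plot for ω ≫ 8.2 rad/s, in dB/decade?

With 0 zeros and 2 poles, the high-frequency asymptotic slope is 20 × (0 − 2) = -40 dB/decade.

-40 dB/decade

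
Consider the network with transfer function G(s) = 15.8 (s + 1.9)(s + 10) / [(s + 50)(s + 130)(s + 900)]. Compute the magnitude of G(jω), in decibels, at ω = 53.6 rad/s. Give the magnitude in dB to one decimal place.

-46.1 dB

|j53.6 + 1.9| = √(53.6² + 1.9²) = 53.63
|j53.6 + 10| = √(53.6² + 10²) = 54.52
|j53.6 + 50| = √(53.6² + 50²) = 73.3
|j53.6 + 130| = √(53.6² + 130²) = 140.6
|j53.6 + 900| = √(53.6² + 900²) = 901.6
|G(j53.6)| = 15.8 × 53.63 × 54.52 / (73.3 × 140.6 × 901.6) = 0.004972
20 log₁₀(0.004972) = -46.07 dB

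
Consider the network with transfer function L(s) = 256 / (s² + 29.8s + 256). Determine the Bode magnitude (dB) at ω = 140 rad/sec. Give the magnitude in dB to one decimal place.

|(j140)² + 29.8(j140) + 256| = |-19344 + j4172| = 1.979e+04
|L(j140)| = 256 / 1.979e+04 = 0.012937
20 log₁₀(0.012937) = -37.76 dB

-37.8 dB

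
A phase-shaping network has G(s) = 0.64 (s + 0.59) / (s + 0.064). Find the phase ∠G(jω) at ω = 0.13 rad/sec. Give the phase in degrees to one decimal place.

-51.4°

∠(j0.13 + 0.59) = arctan(0.13/0.59) = 12.43°
∠(j0.13 + 0.064) = arctan(0.13/0.064) = 63.79°
∠G(j0.13) = 12.43° − 63.79° = -51.36°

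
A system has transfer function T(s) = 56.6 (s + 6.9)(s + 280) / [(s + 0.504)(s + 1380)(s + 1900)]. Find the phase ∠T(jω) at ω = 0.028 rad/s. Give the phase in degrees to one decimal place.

∠(j0.028 + 6.9) = arctan(0.028/6.9) = 0.23°
∠(j0.028 + 280) = arctan(0.028/280) = 0.01°
∠(j0.028 + 0.504) = arctan(0.028/0.504) = 3.18°
∠(j0.028 + 1380) = arctan(0.028/1380) = 0.00°
∠(j0.028 + 1900) = arctan(0.028/1900) = 0.00°
∠T(j0.028) = 0.23° + 0.01° − (3.18° + 0.00° + 0.00°) = -2.94°

-2.9°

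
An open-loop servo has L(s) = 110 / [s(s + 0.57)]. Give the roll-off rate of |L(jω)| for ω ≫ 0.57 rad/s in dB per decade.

With 0 zeros and 2 poles, the high-frequency asymptotic slope is 20 × (0 − 2) = -40 dB/decade.

-40 dB/decade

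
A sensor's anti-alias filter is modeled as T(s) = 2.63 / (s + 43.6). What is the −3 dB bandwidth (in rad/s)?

For a single-pole low-pass, the −3 dB point is at the pole: ω = 43.6 rad/s.

43.6 rad/s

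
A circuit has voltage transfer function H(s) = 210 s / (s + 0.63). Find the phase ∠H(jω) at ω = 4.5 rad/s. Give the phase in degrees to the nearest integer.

8°

∠(j4.5) = 90.00°
∠(j4.5 + 0.63) = arctan(4.5/0.63) = 82.03°
∠H(j4.5) = 90.00° − 82.03° = 7.97°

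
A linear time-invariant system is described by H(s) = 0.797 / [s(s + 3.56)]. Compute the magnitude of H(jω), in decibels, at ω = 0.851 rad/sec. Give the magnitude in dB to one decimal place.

|j0.851 + 3.56| = √(0.851² + 3.56²) = 3.66
|j0.851| = 0.851
|H(j0.851)| = 0.797 / (3.66 × 0.851) = 0.25587
20 log₁₀(0.25587) = -11.84 dB

-11.8 dB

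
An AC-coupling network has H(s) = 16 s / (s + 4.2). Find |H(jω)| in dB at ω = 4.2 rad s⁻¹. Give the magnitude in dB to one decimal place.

|j4.2| = 4.2
|j4.2 + 4.2| = √(4.2² + 4.2²) = 5.94
|H(j4.2)| = 16 × 4.2 / 5.94 = 11.314
20 log₁₀(11.314) = 21.07 dB

21.1 dB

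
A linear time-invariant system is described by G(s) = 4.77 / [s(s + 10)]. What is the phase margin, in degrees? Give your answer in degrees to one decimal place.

87.3°

Gain crossover: |G(jω)| = 1 at ω ≈ 0.476 rad/s.
∠G(j0.476) = −90° − arctan(0.476/10) ≈ -92.73°
PM = 180° + (-92.73°) = 87.27°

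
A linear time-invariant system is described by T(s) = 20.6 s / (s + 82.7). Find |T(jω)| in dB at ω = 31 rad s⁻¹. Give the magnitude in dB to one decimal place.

|j31| = 31
|j31 + 82.7| = √(31² + 82.7²) = 88.32
|T(j31)| = 20.6 × 31 / 88.32 = 7.2306
20 log₁₀(7.2306) = 17.18 dB

17.2 dB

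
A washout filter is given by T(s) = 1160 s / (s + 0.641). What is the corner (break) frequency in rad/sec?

0.641 rad/sec

The single real pole at s = −0.641 gives a corner at ω = 0.641 rad/sec.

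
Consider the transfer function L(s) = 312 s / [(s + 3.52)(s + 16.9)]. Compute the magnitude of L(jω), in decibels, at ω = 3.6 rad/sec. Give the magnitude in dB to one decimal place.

22.2 dB

|j3.6| = 3.6
|j3.6 + 3.52| = √(3.6² + 3.52²) = 5.035
|j3.6 + 16.9| = √(3.6² + 16.9²) = 17.28
|L(j3.6)| = 312 × 3.6 / (5.035 × 17.28) = 12.91
20 log₁₀(12.91) = 22.22 dB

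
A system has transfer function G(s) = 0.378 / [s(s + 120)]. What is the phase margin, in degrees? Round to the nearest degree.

90°

Gain crossover: |G(jω)| = 1 at ω ≈ 0.00315 rad/sec.
∠G(j0.00315) = −90° − arctan(0.00315/120) ≈ -90.00°
PM = 180° + (-90.00°) = 90.00°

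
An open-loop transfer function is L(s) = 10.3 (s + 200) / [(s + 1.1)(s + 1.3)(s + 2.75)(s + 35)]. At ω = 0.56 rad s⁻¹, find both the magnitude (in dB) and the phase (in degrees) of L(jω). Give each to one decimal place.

|L| = 21.6 dB, ∠L = -62.6°

|j0.56 + 200| = √(0.56² + 200²) = 200
|j0.56 + 1.1| = √(0.56² + 1.1²) = 1.234
|j0.56 + 1.3| = √(0.56² + 1.3²) = 1.415
|j0.56 + 2.75| = √(0.56² + 2.75²) = 2.806
|j0.56 + 35| = √(0.56² + 35²) = 35
|L(j0.56)| = 10.3 × 200 / (1.234 × 1.415 × 2.806 × 35) = 12.002
20 log₁₀(12.002) = 21.58 dB
∠(j0.56 + 200) = arctan(0.56/200) = 0.16°
∠(j0.56 + 1.1) = arctan(0.56/1.1) = 26.98°
∠(j0.56 + 1.3) = arctan(0.56/1.3) = 23.30°
∠(j0.56 + 2.75) = arctan(0.56/2.75) = 11.51°
∠(j0.56 + 35) = arctan(0.56/35) = 0.92°
∠L(j0.56) = 0.16° − (26.98° + 23.30° + 11.51° + 0.92°) = -62.55°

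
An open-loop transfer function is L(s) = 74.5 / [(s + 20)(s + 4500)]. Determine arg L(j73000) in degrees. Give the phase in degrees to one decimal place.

∠(j73000 + 20) = arctan(73000/20) = 89.98°
∠(j73000 + 4500) = arctan(73000/4500) = 86.47°
∠L(j73000) = − (89.98° + 86.47°) = -176.46°

-176.5°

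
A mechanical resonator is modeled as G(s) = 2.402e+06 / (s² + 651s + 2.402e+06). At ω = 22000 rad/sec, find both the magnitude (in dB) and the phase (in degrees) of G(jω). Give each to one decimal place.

|(j22000)² + 651(j22000) + 2.402e+06| = |-4.816e+08 + j1.4322e+07| = 4.818e+08
|G(j22000)| = 2.402e+06 / 4.818e+08 = 0.0049854
20 log₁₀(0.0049854) = -46.05 dB
∠[(j22000)² + 651(j22000) + 2.402e+06] = ∠[-4.816e+08 + j1.4322e+07] = 178.30°
∠G(j22000) = −178.30° = -178.30°

|G| = -46.0 dB, ∠G = -178.3 deg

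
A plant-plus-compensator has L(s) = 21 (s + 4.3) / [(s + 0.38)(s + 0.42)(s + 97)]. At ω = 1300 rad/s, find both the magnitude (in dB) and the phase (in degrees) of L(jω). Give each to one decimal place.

|L| = -98.1 dB, ∠L = -175.9°

|j1300 + 4.3| = √(1300² + 4.3²) = 1300
|j1300 + 0.38| = √(1300² + 0.38²) = 1300
|j1300 + 0.42| = √(1300² + 0.42²) = 1300
|j1300 + 97| = √(1300² + 97²) = 1304
|L(j1300)| = 21 × 1300 / (1300 × 1300 × 1304) = 1.2392e-05
20 log₁₀(1.2392e-05) = -98.14 dB
∠(j1300 + 4.3) = arctan(1300/4.3) = 89.81°
∠(j1300 + 0.38) = arctan(1300/0.38) = 89.98°
∠(j1300 + 0.42) = arctan(1300/0.42) = 89.98°
∠(j1300 + 97) = arctan(1300/97) = 85.73°
∠L(j1300) = 89.81° − (89.98° + 89.98° + 85.73°) = -175.89°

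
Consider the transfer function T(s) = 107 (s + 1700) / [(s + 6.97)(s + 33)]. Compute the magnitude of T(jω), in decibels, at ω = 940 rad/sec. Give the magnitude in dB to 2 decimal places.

|j940 + 1700| = √(940² + 1700²) = 1943
|j940 + 6.97| = √(940² + 6.97²) = 940
|j940 + 33| = √(940² + 33²) = 940.6
|T(j940)| = 107 × 1943 / (940 × 940.6) = 0.23509
20 log₁₀(0.23509) = -12.575 dB

-12.58 dB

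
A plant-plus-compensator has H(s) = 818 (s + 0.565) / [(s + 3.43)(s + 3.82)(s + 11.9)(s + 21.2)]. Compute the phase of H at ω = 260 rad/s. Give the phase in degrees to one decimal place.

-261.2 deg

∠(j260 + 0.565) = arctan(260/0.565) = 89.88°
∠(j260 + 3.43) = arctan(260/3.43) = 89.24°
∠(j260 + 3.82) = arctan(260/3.82) = 89.16°
∠(j260 + 11.9) = arctan(260/11.9) = 87.38°
∠(j260 + 21.2) = arctan(260/21.2) = 85.34°
∠H(j260) = 89.88° − (89.24° + 89.16° + 87.38° + 85.34°) = -261.24°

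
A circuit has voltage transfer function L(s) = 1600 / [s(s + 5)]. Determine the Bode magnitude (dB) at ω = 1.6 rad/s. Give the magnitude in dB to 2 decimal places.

45.60 dB

|j1.6 + 5| = √(1.6² + 5²) = 5.25
|j1.6| = 1.6
|L(j1.6)| = 1600 / (5.25 × 1.6) = 190.48
20 log₁₀(190.48) = 45.597 dB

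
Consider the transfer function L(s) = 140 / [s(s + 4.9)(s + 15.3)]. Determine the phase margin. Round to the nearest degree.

64°

Gain crossover: |L(jω)| = 1 at ω ≈ 1.75 rad/sec.
∠L(j1.75) = −90° − arctan(1.75/4.9) − arctan(1.75/15.3) ≈ -116.14°
PM = 180° + (-116.14°) = 63.86°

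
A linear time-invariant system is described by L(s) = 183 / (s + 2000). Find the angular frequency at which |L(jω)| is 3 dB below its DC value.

2000 rad/s

For a single-pole low-pass, the −3 dB point is at the pole: ω = 2000 rad/s.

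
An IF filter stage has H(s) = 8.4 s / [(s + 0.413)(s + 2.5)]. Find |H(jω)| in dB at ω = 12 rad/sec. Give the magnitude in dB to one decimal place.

|j12| = 12
|j12 + 0.413| = √(12² + 0.413²) = 12.01
|j12 + 2.5| = √(12² + 2.5²) = 12.26
|H(j12)| = 8.4 × 12 / (12.01 × 12.26) = 0.68488
20 log₁₀(0.68488) = -3.29 dB

-3.3 dB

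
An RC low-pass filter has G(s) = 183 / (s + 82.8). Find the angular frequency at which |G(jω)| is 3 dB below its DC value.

82.8 rad/s

For a single-pole low-pass, the −3 dB point is at the pole: ω = 82.8 rad/s.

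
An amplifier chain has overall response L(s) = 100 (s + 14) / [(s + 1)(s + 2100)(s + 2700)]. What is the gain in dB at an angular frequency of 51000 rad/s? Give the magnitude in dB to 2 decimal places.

|j51000 + 14| = √(51000² + 14²) = 5.1e+04
|j51000 + 1| = √(51000² + 1²) = 5.1e+04
|j51000 + 2100| = √(51000² + 2100²) = 5.104e+04
|j51000 + 2700| = √(51000² + 2700²) = 5.107e+04
|L(j51000)| = 100 × 5.1e+04 / (5.1e+04 × 5.104e+04 × 5.107e+04) = 3.836e-08
20 log₁₀(3.836e-08) = -148.322 dB

-148.32 dB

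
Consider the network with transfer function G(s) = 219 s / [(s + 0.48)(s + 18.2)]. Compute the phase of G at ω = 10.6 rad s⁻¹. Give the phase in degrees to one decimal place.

-27.6°

∠(j10.6) = 90.00°
∠(j10.6 + 0.48) = arctan(10.6/0.48) = 87.41°
∠(j10.6 + 18.2) = arctan(10.6/18.2) = 30.22°
∠G(j10.6) = 90.00° − (87.41° + 30.22°) = -27.62°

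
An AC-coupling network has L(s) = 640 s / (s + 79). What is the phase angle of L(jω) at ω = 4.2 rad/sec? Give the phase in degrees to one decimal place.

87.0 deg

∠(j4.2) = 90.00°
∠(j4.2 + 79) = arctan(4.2/79) = 3.04°
∠L(j4.2) = 90.00° − 3.04° = 86.96°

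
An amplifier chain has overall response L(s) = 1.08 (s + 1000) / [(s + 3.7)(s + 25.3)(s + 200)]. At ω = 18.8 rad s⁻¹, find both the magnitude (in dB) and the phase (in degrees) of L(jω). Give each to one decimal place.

|L| = -41.0 dB, ∠L = -119.8°

|j18.8 + 1000| = √(18.8² + 1000²) = 1000
|j18.8 + 3.7| = √(18.8² + 3.7²) = 19.16
|j18.8 + 25.3| = √(18.8² + 25.3²) = 31.52
|j18.8 + 200| = √(18.8² + 200²) = 200.9
|L(j18.8)| = 1.08 × 1000 / (19.16 × 31.52 × 200.9) = 0.0089035
20 log₁₀(0.0089035) = -41.01 dB
∠(j18.8 + 1000) = arctan(18.8/1000) = 1.08°
∠(j18.8 + 3.7) = arctan(18.8/3.7) = 78.87°
∠(j18.8 + 25.3) = arctan(18.8/25.3) = 36.62°
∠(j18.8 + 200) = arctan(18.8/200) = 5.37°
∠L(j18.8) = 1.08° − (78.87° + 36.62° + 5.37°) = -119.77°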